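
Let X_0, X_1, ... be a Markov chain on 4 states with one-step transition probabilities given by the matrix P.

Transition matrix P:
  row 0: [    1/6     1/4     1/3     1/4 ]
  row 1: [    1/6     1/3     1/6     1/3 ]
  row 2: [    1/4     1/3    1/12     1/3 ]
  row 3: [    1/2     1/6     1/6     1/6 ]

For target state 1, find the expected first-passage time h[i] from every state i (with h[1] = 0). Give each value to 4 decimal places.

First-step conditioning: h[1] = 0; for i ≠ 1, h[i] = 1 + Σ_k P[i][k]·h[k].
  h[0] = 1 + 1/6·h[0] + 1/3·h[2] + 1/4·h[3]
  h[2] = 1 + 1/4·h[0] + 1/12·h[2] + 1/3·h[3]
  h[3] = 1 + 1/2·h[0] + 1/6·h[2] + 1/6·h[3]
Solving the 3×3 linear system over states ≠ 1 gives exactly h = [197/49, 0, 185/49, 214/49] (h[1] = 0 is the target).

h = [4.0204, 0.0000, 3.7755, 4.3673]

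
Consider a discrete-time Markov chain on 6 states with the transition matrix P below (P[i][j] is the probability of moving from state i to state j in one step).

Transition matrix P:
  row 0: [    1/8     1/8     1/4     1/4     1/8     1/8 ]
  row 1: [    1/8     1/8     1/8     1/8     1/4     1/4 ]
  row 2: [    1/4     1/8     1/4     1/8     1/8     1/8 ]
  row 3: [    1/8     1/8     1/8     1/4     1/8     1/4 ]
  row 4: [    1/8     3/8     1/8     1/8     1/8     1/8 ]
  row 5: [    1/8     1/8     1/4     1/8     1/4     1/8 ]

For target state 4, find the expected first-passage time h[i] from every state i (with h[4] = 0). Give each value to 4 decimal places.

h = [6.2061, 5.3455, 6.2182, 6.1091, 0.0000, 5.4424]

First-step conditioning: h[4] = 0; for i ≠ 4, h[i] = 1 + Σ_k P[i][k]·h[k].
  h[0] = 1 + 1/8·h[0] + 1/8·h[1] + 1/4·h[2] + 1/4·h[3] + 1/8·h[5]
  h[1] = 1 + 1/8·h[0] + 1/8·h[1] + 1/8·h[2] + 1/8·h[3] + 1/4·h[5]
  h[2] = 1 + 1/4·h[0] + 1/8·h[1] + 1/4·h[2] + 1/8·h[3] + 1/8·h[5]
  h[3] = 1 + 1/8·h[0] + 1/8·h[1] + 1/8·h[2] + 1/4·h[3] + 1/4·h[5]
  h[5] = 1 + 1/8·h[0] + 1/8·h[1] + 1/4·h[2] + 1/8·h[3] + 1/8·h[5]
Solving the 5×5 linear system over states ≠ 4 gives exactly h = [1024/165, 294/55, 342/55, 336/55, 0, 898/165] (h[4] = 0 is the target).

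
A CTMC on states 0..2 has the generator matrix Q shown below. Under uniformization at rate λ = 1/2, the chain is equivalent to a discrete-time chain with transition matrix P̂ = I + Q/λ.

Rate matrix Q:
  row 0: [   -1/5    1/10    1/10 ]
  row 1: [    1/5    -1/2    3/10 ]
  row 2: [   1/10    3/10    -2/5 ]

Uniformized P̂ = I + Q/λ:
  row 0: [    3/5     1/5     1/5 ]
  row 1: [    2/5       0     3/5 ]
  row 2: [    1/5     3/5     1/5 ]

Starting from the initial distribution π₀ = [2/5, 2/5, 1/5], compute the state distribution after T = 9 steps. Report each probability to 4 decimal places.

t=0: π = [0.4000, 0.4000, 0.2000]
t=1: π = [0.4400, 0.2000, 0.3600]
t=2: π = [0.4160, 0.3040, 0.2800]
t=3: π = [0.4272, 0.2512, 0.3216]
t=4: π = [0.4211, 0.2784, 0.3005]
t=5: π = [0.4241, 0.2645, 0.3114]
t=6: π = [0.4226, 0.2716, 0.3058]
t=7: π = [0.4233, 0.2680, 0.3087]
t=8: π = [0.4229, 0.2699, 0.3072]
t=9: π = [0.4231, 0.2689, 0.3079]

π = [0.4231, 0.2689, 0.3079]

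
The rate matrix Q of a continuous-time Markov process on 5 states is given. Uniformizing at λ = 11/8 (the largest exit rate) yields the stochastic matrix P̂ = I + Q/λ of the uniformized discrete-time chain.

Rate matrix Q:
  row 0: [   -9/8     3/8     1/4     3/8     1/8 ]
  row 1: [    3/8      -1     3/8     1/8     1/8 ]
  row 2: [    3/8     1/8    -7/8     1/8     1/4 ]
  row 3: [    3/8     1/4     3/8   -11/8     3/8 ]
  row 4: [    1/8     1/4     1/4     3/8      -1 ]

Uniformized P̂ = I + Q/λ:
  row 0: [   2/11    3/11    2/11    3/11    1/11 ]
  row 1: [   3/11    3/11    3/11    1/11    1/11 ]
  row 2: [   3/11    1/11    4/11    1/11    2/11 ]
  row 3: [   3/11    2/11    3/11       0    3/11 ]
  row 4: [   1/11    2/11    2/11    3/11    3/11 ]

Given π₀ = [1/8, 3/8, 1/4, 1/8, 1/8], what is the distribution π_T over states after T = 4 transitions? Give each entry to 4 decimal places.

π = [0.2211, 0.1961, 0.2606, 0.1492, 0.1729]

t=0: π = [0.1250, 0.3750, 0.2500, 0.1250, 0.1250]
t=1: π = [0.2386, 0.2045, 0.2727, 0.1250, 0.1591]
t=2: π = [0.2221, 0.1973, 0.2614, 0.1519, 0.1674]
t=3: π = [0.2221, 0.1962, 0.2611, 0.1479, 0.1727]
t=4: π = [0.2211, 0.1961, 0.2606, 0.1492, 0.1729]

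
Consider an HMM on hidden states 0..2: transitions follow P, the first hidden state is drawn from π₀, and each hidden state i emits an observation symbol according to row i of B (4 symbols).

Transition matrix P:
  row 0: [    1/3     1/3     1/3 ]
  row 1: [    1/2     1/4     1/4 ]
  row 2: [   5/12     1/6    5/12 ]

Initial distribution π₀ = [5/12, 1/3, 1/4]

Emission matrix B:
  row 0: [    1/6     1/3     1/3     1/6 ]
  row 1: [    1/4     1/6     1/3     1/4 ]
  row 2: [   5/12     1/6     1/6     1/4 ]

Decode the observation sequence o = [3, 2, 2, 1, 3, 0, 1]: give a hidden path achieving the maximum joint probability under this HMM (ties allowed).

path = [1, 0, 1, 0, 2, 2, 0]

t=0: δ = [6.944e-02, 8.333e-02, 6.250e-02]  (obs o_0=3)
t=1: δ = [1.389e-02, 7.716e-03, 4.340e-03]  ψ = [1, 0, 2]  (obs o_1=2)
t=2: δ = [1.543e-03, 1.543e-03, 7.716e-04]  ψ = [0, 0, 0]  (obs o_2=2)
t=3: δ = [2.572e-04, 8.573e-05, 8.573e-05]  ψ = [1, 0, 0]  (obs o_3=1)
t=4: δ = [1.429e-05, 2.143e-05, 2.143e-05]  ψ = [0, 0, 0]  (obs o_4=3)
t=5: δ = [1.786e-06, 1.340e-06, 3.721e-06]  ψ = [1, 1, 2]  (obs o_5=0)
t=6: δ = [5.168e-07, 1.034e-07, 2.584e-07]  ψ = [2, 2, 2]  (obs o_6=1)
backtrack: best end state = 0; path = [1, 0, 1, 0, 2, 2, 0]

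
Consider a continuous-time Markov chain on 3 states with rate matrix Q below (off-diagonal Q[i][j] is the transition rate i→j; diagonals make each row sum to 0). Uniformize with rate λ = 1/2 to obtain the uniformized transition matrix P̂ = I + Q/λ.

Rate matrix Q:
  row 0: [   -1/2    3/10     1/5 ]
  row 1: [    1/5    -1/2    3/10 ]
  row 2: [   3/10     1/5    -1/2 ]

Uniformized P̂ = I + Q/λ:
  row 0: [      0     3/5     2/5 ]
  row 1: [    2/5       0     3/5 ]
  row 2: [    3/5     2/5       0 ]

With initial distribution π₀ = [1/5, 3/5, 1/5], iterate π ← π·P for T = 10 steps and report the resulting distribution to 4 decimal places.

π = [0.3335, 0.3329, 0.3336]

t=0: π = [0.2000, 0.6000, 0.2000]
t=1: π = [0.3600, 0.2000, 0.4400]
t=2: π = [0.3440, 0.3920, 0.2640]
t=3: π = [0.3152, 0.3120, 0.3728]
t=4: π = [0.3485, 0.3382, 0.3133]
t=5: π = [0.3233, 0.3344, 0.3423]
t=6: π = [0.3392, 0.3309, 0.3299]
t=7: π = [0.3303, 0.3355, 0.3342]
t=8: π = [0.3347, 0.3319, 0.3334]
t=9: π = [0.3328, 0.3342, 0.3330]
t=10: π = [0.3335, 0.3329, 0.3336]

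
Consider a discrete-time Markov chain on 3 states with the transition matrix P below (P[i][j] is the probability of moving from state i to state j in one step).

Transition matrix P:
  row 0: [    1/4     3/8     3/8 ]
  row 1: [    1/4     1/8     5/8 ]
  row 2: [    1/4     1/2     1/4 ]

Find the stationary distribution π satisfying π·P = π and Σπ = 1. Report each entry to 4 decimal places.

Balance equations π_j = Σ_i π_i·P[i][j]:
  π_0 = 1/4·π_0 + 1/4·π_1 + 1/4·π_2
  π_1 = 3/8·π_0 + 1/8·π_1 + 1/2·π_2
  normalize: π_0 + π_1 + π_2 = 1
Solving the linear system gives exactly π = [1/4, 15/44, 9/22].

π = [0.2500, 0.3409, 0.4091]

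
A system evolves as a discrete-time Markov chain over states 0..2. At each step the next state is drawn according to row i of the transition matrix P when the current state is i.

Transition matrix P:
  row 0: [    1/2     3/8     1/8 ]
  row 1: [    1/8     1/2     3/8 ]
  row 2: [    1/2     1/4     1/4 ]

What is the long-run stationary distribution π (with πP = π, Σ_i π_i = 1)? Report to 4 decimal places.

Balance equations π_j = Σ_i π_i·P[i][j]:
  π_0 = 1/2·π_0 + 1/8·π_1 + 1/2·π_2
  π_1 = 3/8·π_0 + 1/2·π_1 + 1/4·π_2
  normalize: π_0 + π_1 + π_2 = 1
Solving the linear system gives exactly π = [6/17, 20/51, 13/51].

π = [0.3529, 0.3922, 0.2549]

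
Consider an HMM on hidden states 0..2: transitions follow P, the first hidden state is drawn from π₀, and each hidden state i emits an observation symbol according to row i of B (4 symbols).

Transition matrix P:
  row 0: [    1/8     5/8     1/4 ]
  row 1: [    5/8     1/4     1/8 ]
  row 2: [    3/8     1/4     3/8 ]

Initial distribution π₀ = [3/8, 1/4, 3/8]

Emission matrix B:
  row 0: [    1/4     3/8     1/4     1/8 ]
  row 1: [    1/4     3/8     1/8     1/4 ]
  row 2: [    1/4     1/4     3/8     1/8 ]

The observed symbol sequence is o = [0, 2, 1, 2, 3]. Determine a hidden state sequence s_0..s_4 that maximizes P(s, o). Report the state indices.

path = [1, 0, 1, 0, 1]

t=0: δ = [9.375e-02, 6.250e-02, 9.375e-02]  (obs o_0=0)
t=1: δ = [9.766e-03, 7.324e-03, 1.318e-02]  ψ = [1, 0, 2]  (obs o_1=2)
t=2: δ = [1.854e-03, 2.289e-03, 1.236e-03]  ψ = [2, 0, 2]  (obs o_2=1)
t=3: δ = [3.576e-04, 1.448e-04, 1.738e-04]  ψ = [1, 0, 0]  (obs o_3=2)
t=4: δ = [1.132e-05, 5.588e-05, 1.118e-05]  ψ = [1, 0, 0]  (obs o_4=3)
backtrack: best end state = 1; path = [1, 0, 1, 0, 1]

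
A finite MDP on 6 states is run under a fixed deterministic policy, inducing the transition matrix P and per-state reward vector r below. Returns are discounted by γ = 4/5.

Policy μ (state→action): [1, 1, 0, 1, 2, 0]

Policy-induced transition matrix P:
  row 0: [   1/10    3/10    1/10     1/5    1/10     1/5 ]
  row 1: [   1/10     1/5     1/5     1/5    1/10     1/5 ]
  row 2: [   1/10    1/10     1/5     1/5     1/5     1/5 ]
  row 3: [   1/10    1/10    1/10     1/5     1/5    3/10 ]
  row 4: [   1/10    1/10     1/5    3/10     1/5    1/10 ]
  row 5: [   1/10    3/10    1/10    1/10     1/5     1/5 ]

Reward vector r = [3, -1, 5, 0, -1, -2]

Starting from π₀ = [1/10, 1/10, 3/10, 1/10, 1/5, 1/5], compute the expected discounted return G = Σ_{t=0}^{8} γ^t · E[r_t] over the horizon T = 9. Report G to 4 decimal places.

G = 2.1463

t=0: π = [0.1000, 0.1000, 0.3000, 0.1000, 0.2000, 0.2000], E[r] = 1.1000, γ^t·E[r] = 1.100000, running G = 1.100000
t=1: π = [0.1000, 0.1700, 0.1600, 0.2000, 0.1800, 0.1900], E[r] = 0.3700, γ^t·E[r] = 0.296000, running G = 1.396000
t=2: π = [0.1000, 0.1750, 0.1510, 0.1990, 0.1730, 0.2020], E[r] = 0.3030, γ^t·E[r] = 0.193920, running G = 1.589920
t=3: π = [0.1000, 0.1779, 0.1499, 0.1971, 0.1725, 0.2026], E[r] = 0.2939, γ^t·E[r] = 0.150477, running G = 1.740397
t=4: π = [0.1000, 0.1783, 0.1500, 0.1970, 0.1722, 0.2025], E[r] = 0.2947, γ^t·E[r] = 0.120713, running G = 1.861110
t=5: π = [0.1000, 0.1783, 0.1501, 0.1970, 0.1722, 0.2025], E[r] = 0.2948, γ^t·E[r] = 0.096609, running G = 1.957719
t=6: π = [0.1000, 0.1783, 0.1501, 0.1970, 0.1722, 0.2025], E[r] = 0.2948, γ^t·E[r] = 0.077284, running G = 2.035003
t=7: π = [0.1000, 0.1783, 0.1501, 0.1970, 0.1722, 0.2025], E[r] = 0.2948, γ^t·E[r] = 0.061828, running G = 2.096831
t=8: π = [0.1000, 0.1783, 0.1501, 0.1970, 0.1722, 0.2025], E[r] = 0.2948, γ^t·E[r] = 0.049462, running G = 2.146294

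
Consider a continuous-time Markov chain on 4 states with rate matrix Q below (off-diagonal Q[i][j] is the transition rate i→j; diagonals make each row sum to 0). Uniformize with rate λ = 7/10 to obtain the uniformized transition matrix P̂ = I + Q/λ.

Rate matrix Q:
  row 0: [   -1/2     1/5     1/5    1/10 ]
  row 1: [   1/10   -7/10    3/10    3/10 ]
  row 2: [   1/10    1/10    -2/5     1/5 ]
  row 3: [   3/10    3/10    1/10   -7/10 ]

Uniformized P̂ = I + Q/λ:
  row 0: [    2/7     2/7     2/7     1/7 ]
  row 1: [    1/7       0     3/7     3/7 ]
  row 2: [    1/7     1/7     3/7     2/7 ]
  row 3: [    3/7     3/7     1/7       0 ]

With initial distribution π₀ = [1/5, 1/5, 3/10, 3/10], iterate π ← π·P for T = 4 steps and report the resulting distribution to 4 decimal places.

t=0: π = [0.2000, 0.2000, 0.3000, 0.3000]
t=1: π = [0.2571, 0.2286, 0.3143, 0.2000]
t=2: π = [0.2367, 0.2041, 0.3347, 0.2245]
t=3: π = [0.2408, 0.2117, 0.3306, 0.2169]
t=4: π = [0.2392, 0.2090, 0.3322, 0.2196]

π = [0.2392, 0.2090, 0.3322, 0.2196]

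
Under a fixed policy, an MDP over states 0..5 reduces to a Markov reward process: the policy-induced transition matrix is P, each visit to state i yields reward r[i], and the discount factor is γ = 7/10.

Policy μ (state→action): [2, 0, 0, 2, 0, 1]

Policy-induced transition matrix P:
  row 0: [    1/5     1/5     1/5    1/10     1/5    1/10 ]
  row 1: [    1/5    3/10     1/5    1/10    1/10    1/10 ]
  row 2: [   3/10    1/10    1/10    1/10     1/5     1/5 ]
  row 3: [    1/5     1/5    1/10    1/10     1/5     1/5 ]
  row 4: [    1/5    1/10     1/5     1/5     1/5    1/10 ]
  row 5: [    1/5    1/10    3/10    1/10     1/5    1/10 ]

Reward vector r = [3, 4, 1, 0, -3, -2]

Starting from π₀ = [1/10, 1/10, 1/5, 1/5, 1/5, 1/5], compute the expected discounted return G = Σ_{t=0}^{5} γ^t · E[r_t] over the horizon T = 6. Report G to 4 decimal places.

G = 1.1672

t=0: π = [0.1000, 0.1000, 0.2000, 0.2000, 0.2000, 0.2000], E[r] = -0.1000, γ^t·E[r] = -0.100000, running G = -0.100000
t=1: π = [0.2200, 0.1500, 0.1800, 0.1200, 0.1900, 0.1400], E[r] = 0.5900, γ^t·E[r] = 0.413000, running G = 0.313000
t=2: π = [0.2180, 0.1640, 0.1840, 0.1190, 0.1850, 0.1300], E[r] = 0.6790, γ^t·E[r] = 0.332710, running G = 0.645710
t=3: π = [0.2184, 0.1665, 0.1827, 0.1185, 0.1836, 0.1303], E[r] = 0.6925, γ^t·E[r] = 0.237528, running G = 0.883238
t=4: π = [0.2183, 0.1670, 0.1829, 0.1184, 0.1834, 0.1301], E[r] = 0.6954, γ^t·E[r] = 0.166963, running G = 1.050201
t=5: π = [0.2183, 0.1671, 0.1829, 0.1183, 0.1833, 0.1301], E[r] = 0.6958, γ^t·E[r] = 0.116951, running G = 1.167151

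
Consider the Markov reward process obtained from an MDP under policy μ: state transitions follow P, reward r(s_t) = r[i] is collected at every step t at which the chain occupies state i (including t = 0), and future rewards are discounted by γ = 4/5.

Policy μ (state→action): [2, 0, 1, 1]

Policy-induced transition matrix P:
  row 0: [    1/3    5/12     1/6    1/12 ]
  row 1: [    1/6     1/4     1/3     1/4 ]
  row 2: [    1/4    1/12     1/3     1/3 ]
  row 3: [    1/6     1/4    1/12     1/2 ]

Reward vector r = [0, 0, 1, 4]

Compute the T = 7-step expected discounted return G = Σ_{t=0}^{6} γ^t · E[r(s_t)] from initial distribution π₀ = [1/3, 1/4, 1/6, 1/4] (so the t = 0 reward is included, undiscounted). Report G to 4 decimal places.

t=0: π = [0.3333, 0.2500, 0.1667, 0.2500], E[r] = 1.1667, γ^t·E[r] = 1.166667, running G = 1.166667
t=1: π = [0.2361, 0.2778, 0.2153, 0.2708], E[r] = 1.2986, γ^t·E[r] = 1.038889, running G = 2.205556
t=2: π = [0.2240, 0.2535, 0.2263, 0.2963], E[r] = 1.4115, γ^t·E[r] = 0.903333, running G = 3.108889
t=3: π = [0.2228, 0.2496, 0.2219, 0.3056], E[r] = 1.4443, γ^t·E[r] = 0.739506, running G = 3.848395
t=4: π = [0.2223, 0.2502, 0.2198, 0.3078], E[r] = 1.4508, γ^t·E[r] = 0.594250, running G = 4.442645
t=5: π = [0.2220, 0.2504, 0.2193, 0.3082], E[r] = 1.4522, γ^t·E[r] = 0.475844, running G = 4.918489
t=6: π = [0.2220, 0.2504, 0.2193, 0.3083], E[r] = 1.4526, γ^t·E[r] = 0.380783, running G = 5.299273

G = 5.2993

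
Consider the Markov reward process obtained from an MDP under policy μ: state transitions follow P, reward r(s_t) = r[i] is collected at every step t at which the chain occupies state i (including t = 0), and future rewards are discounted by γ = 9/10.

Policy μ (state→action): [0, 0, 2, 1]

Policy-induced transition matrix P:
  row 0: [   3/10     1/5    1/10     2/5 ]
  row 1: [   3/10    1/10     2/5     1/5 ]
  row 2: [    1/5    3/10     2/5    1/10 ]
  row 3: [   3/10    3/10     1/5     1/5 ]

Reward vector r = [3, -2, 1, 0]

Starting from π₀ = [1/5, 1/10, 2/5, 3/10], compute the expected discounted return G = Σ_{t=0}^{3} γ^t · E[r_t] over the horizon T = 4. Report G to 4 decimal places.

G = 2.2766

t=0: π = [0.2000, 0.1000, 0.4000, 0.3000], E[r] = 0.8000, γ^t·E[r] = 0.800000, running G = 0.800000
t=1: π = [0.2600, 0.2600, 0.2800, 0.2000], E[r] = 0.5400, γ^t·E[r] = 0.486000, running G = 1.286000
t=2: π = [0.2720, 0.2220, 0.2820, 0.2240], E[r] = 0.6540, γ^t·E[r] = 0.529740, running G = 1.815740
t=3: π = [0.2718, 0.2284, 0.2736, 0.2262], E[r] = 0.6322, γ^t·E[r] = 0.460874, running G = 2.276614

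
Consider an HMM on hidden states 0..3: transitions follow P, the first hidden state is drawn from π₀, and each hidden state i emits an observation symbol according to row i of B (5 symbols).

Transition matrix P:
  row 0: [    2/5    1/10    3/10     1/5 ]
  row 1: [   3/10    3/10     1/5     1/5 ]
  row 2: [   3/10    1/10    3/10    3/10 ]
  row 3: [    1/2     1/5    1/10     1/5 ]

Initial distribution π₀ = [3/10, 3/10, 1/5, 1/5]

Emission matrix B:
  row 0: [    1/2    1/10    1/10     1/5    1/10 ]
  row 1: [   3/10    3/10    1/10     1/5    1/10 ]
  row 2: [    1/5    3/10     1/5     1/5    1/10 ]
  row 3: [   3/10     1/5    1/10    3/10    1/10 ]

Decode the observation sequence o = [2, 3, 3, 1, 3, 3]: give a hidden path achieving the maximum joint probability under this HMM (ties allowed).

t=0: δ = [3.000e-02, 3.000e-02, 4.000e-02, 2.000e-02]  (obs o_0=2)
t=1: δ = [2.400e-03, 1.800e-03, 2.400e-03, 3.600e-03]  ψ = [0, 1, 2, 2]  (obs o_1=3)
t=2: δ = [3.600e-04, 1.440e-04, 1.440e-04, 2.160e-04]  ψ = [3, 3, 0, 2]  (obs o_2=3)
t=3: δ = [1.440e-05, 1.296e-05, 3.240e-05, 1.440e-05]  ψ = [0, 1, 0, 0]  (obs o_3=1)
t=4: δ = [1.944e-06, 7.776e-07, 1.944e-06, 2.916e-06]  ψ = [2, 1, 2, 2]  (obs o_4=3)
t=5: δ = [2.916e-07, 1.166e-07, 1.166e-07, 1.750e-07]  ψ = [3, 3, 0, 2]  (obs o_5=3)
backtrack: best end state = 0; path = [2, 3, 0, 2, 3, 0]

path = [2, 3, 0, 2, 3, 0]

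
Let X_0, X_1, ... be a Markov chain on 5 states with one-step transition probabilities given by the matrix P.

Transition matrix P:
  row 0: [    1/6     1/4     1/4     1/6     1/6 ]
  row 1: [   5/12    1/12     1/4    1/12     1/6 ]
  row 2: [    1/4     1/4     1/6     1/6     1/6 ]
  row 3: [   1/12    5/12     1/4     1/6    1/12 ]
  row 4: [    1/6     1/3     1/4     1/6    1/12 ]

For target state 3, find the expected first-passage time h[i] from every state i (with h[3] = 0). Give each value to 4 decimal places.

h = [6.7616, 7.2446, 6.7616, 0.0000, 6.7988]

First-step conditioning: h[3] = 0; for i ≠ 3, h[i] = 1 + Σ_k P[i][k]·h[k].
  h[0] = 1 + 1/6·h[0] + 1/4·h[1] + 1/4·h[2] + 1/6·h[4]
  h[1] = 1 + 5/12·h[0] + 1/12·h[1] + 1/4·h[2] + 1/6·h[4]
  h[2] = 1 + 1/4·h[0] + 1/4·h[1] + 1/6·h[2] + 1/6·h[4]
  h[4] = 1 + 1/6·h[0] + 1/3·h[1] + 1/4·h[2] + 1/12·h[4]
Solving the 4×4 linear system over states ≠ 3 gives exactly h = [2184/323, 2340/323, 2184/323, 0, 2196/323] (h[3] = 0 is the target).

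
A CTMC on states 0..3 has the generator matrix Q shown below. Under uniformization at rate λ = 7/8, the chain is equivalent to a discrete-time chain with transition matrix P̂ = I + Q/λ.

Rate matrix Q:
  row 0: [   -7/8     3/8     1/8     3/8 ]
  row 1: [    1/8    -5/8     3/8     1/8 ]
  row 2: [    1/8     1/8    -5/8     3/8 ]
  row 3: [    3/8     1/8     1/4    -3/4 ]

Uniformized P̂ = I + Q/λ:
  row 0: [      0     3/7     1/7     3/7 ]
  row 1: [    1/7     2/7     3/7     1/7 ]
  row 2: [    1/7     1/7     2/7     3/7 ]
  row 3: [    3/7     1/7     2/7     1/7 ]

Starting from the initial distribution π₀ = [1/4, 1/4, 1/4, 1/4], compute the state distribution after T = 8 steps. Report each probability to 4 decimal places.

π = [0.1955, 0.2318, 0.2909, 0.2818]

t=0: π = [0.2500, 0.2500, 0.2500, 0.2500]
t=1: π = [0.1786, 0.2500, 0.2857, 0.2857]
t=2: π = [0.1990, 0.2296, 0.2959, 0.2755]
t=3: π = [0.1931, 0.2325, 0.2901, 0.2843]
t=4: π = [0.1965, 0.2313, 0.2913, 0.2809]
t=5: π = [0.1951, 0.2320, 0.2907, 0.2822]
t=6: π = [0.1956, 0.2317, 0.2910, 0.2816]
t=7: π = [0.1954, 0.2319, 0.2909, 0.2819]
t=8: π = [0.1955, 0.2318, 0.2909, 0.2818]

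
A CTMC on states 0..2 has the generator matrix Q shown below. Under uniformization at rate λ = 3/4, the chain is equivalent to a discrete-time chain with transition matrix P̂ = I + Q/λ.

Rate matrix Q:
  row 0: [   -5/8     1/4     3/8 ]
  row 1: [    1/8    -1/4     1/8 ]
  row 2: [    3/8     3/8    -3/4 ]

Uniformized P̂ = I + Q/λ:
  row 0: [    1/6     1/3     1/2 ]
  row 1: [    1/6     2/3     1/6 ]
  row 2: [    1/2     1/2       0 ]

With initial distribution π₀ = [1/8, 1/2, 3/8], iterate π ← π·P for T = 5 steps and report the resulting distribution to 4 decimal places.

π = [0.2386, 0.5531, 0.2083]

t=0: π = [0.1250, 0.5000, 0.3750]
t=1: π = [0.2917, 0.5625, 0.1458]
t=2: π = [0.2153, 0.5451, 0.2396]
t=3: π = [0.2465, 0.5550, 0.1985]
t=4: π = [0.2328, 0.5514, 0.2158]
t=5: π = [0.2386, 0.5531, 0.2083]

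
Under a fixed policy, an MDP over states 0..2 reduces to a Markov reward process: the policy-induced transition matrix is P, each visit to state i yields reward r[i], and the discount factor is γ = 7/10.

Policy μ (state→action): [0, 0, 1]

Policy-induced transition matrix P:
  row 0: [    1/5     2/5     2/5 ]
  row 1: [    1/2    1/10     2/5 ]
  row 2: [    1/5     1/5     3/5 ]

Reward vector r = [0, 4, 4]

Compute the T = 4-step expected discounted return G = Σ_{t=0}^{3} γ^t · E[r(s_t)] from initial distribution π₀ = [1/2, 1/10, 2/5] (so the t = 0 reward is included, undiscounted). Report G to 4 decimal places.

G = 6.5618

t=0: π = [0.5000, 0.1000, 0.4000], E[r] = 2.0000, γ^t·E[r] = 2.000000, running G = 2.000000
t=1: π = [0.2300, 0.2900, 0.4800], E[r] = 3.0800, γ^t·E[r] = 2.156000, running G = 4.156000
t=2: π = [0.2870, 0.2170, 0.4960], E[r] = 2.8520, γ^t·E[r] = 1.397480, running G = 5.553480
t=3: π = [0.2651, 0.2357, 0.4992], E[r] = 2.9396, γ^t·E[r] = 1.008283, running G = 6.561763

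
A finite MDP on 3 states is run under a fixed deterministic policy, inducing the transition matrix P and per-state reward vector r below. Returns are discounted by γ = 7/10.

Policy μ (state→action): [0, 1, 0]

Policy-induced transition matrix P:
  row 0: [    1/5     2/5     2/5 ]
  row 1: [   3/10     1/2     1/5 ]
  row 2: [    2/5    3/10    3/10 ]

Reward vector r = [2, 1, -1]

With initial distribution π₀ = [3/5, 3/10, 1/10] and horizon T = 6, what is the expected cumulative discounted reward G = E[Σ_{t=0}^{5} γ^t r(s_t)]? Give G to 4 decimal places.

t=0: π = [0.6000, 0.3000, 0.1000], E[r] = 1.4000, γ^t·E[r] = 1.400000, running G = 1.400000
t=1: π = [0.2500, 0.4200, 0.3300], E[r] = 0.5900, γ^t·E[r] = 0.413000, running G = 1.813000
t=2: π = [0.3080, 0.4090, 0.2830], E[r] = 0.7420, γ^t·E[r] = 0.363580, running G = 2.176580
t=3: π = [0.2975, 0.4126, 0.2899], E[r] = 0.7177, γ^t·E[r] = 0.246171, running G = 2.422751
t=4: π = [0.2992, 0.4123, 0.2885], E[r] = 0.7223, γ^t·E[r] = 0.173415, running G = 2.596166
t=5: π = [0.2989, 0.4124, 0.2887], E[r] = 0.7215, γ^t·E[r] = 0.121268, running G = 2.717433

G = 2.7174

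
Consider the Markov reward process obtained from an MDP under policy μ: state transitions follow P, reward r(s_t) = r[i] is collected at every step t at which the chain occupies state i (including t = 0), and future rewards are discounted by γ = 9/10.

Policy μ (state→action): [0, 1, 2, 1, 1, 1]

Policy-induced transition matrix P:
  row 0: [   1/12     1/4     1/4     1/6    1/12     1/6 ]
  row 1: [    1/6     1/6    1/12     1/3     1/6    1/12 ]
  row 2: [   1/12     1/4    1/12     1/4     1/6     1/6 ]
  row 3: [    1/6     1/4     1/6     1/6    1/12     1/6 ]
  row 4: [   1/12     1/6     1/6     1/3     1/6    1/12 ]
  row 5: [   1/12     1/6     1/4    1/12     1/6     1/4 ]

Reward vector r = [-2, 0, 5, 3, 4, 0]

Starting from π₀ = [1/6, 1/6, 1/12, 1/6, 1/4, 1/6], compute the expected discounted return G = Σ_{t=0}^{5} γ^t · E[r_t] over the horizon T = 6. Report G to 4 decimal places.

G = 8.2404

t=0: π = [0.1667, 0.1667, 0.0833, 0.1667, 0.2500, 0.1667], E[r] = 1.5833, γ^t·E[r] = 1.583333, running G = 1.583333
t=1: π = [0.1111, 0.2014, 0.1736, 0.2292, 0.1389, 0.1458], E[r] = 1.8889, γ^t·E[r] = 1.700000, running G = 3.283333
t=2: π = [0.1192, 0.2095, 0.1568, 0.2257, 0.1383, 0.1505], E[r] = 1.7760, γ^t·E[r] = 1.438594, running G = 4.721927
t=3: π = [0.1196, 0.2085, 0.1586, 0.2252, 0.1379, 0.1502], E[r] = 1.7811, γ^t·E[r] = 1.298391, running G = 6.020318
t=4: π = [0.1195, 0.2086, 0.1586, 0.2251, 0.1379, 0.1503], E[r] = 1.7809, γ^t·E[r] = 1.168454, running G = 7.188772
t=5: π = [0.1195, 0.2086, 0.1586, 0.2251, 0.1380, 0.1503], E[r] = 1.7809, γ^t·E[r] = 1.051633, running G = 8.240404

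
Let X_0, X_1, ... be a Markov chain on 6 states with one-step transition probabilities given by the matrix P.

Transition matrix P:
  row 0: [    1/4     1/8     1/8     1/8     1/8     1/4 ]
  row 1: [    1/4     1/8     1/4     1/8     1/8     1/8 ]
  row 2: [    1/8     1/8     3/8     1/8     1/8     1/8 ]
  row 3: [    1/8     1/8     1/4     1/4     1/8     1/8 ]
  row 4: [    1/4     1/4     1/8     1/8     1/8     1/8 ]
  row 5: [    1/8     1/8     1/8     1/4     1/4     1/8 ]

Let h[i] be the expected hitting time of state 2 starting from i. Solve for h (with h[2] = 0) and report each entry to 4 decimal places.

h = [6.1038, 5.3539, 0.0000, 5.2467, 6.0231, 5.9996]

First-step conditioning: h[2] = 0; for i ≠ 2, h[i] = 1 + Σ_k P[i][k]·h[k].
  h[0] = 1 + 1/4·h[0] + 1/8·h[1] + 1/8·h[3] + 1/8·h[4] + 1/4·h[5]
  h[1] = 1 + 1/4·h[0] + 1/8·h[1] + 1/8·h[3] + 1/8·h[4] + 1/8·h[5]
  h[3] = 1 + 1/8·h[0] + 1/8·h[1] + 1/4·h[3] + 1/8·h[4] + 1/8·h[5]
  h[4] = 1 + 1/4·h[0] + 1/4·h[1] + 1/8·h[3] + 1/8·h[4] + 1/8·h[5]
  h[5] = 1 + 1/8·h[0] + 1/8·h[1] + 1/4·h[3] + 1/4·h[4] + 1/8·h[5]
Solving the 5×5 linear system over states ≠ 2 gives exactly h = [33272/5451, 9728/1817, 0, 28600/5451, 10944/1817, 32704/5451] (h[2] = 0 is the target).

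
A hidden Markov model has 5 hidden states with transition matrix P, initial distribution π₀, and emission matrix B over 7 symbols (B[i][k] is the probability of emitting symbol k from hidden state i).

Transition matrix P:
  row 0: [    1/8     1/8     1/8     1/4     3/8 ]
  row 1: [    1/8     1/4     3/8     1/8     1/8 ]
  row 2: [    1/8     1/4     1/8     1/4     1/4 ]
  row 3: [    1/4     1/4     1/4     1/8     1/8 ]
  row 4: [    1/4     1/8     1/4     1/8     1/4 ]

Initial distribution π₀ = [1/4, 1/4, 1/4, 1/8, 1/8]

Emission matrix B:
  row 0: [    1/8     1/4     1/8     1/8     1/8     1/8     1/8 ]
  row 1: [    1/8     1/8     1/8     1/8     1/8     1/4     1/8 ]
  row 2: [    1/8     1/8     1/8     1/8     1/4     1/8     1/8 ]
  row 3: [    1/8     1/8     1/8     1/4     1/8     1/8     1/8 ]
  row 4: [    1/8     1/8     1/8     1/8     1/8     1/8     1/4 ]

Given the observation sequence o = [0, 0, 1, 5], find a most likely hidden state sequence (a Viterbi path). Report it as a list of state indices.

t=0: δ = [3.125e-02, 3.125e-02, 3.125e-02, 1.562e-02, 1.562e-02]  (obs o_0=0)
t=1: δ = [4.883e-04, 9.766e-04, 1.465e-03, 9.766e-04, 1.465e-03]  ψ = [0, 1, 1, 0, 0]  (obs o_1=0)
t=2: δ = [9.155e-05, 4.578e-05, 4.578e-05, 4.578e-05, 4.578e-05]  ψ = [4, 2, 1, 2, 2]  (obs o_2=1)
t=3: δ = [1.431e-06, 2.861e-06, 2.146e-06, 2.861e-06, 4.292e-06]  ψ = [0, 0, 1, 0, 0]  (obs o_3=5)
backtrack: best end state = 4; path = [0, 4, 0, 4]

path = [0, 4, 0, 4]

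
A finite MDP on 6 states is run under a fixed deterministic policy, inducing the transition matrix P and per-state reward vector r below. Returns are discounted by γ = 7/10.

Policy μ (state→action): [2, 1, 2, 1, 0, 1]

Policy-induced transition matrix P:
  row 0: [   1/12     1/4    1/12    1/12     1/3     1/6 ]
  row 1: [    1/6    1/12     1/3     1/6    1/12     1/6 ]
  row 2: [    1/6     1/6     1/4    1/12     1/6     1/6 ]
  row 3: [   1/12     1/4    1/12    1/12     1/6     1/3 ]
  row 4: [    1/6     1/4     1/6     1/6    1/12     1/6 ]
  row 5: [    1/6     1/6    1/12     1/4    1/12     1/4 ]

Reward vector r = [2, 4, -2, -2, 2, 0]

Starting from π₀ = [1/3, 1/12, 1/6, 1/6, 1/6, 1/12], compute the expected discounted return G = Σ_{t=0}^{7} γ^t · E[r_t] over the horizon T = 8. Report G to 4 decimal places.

t=0: π = [0.3333, 0.0833, 0.1667, 0.1667, 0.1667, 0.0833], E[r] = 0.6667, γ^t·E[r] = 0.666667, running G = 0.666667
t=1: π = [0.1250, 0.2153, 0.1458, 0.1181, 0.1944, 0.2014], E[r] = 0.9722, γ^t·E[r] = 0.680556, running G = 1.347222
t=2: π = [0.1464, 0.1852, 0.1777, 0.1510, 0.1366, 0.2031], E[r] = 0.6493, γ^t·E[r] = 0.318160, running G = 1.665382
t=3: π = [0.1419, 0.1874, 0.1706, 0.1440, 0.1473, 0.2088], E[r] = 0.6988, γ^t·E[r] = 0.239683, running G = 1.905065
t=4: π = [0.1428, 0.1872, 0.1709, 0.1460, 0.1450, 0.2081], E[r] = 0.6905, γ^t·E[r] = 0.165787, running G = 2.070852
t=5: π = [0.1426, 0.1872, 0.1707, 0.1457, 0.1455, 0.2083], E[r] = 0.6922, γ^t·E[r] = 0.116346, running G = 2.187198
t=6: π = [0.1426, 0.1872, 0.1707, 0.1458, 0.1453, 0.2083], E[r] = 0.6918, γ^t·E[r] = 0.081394, running G = 2.268592
t=7: π = [0.1426, 0.1872, 0.1707, 0.1458, 0.1454, 0.2083], E[r] = 0.6919, γ^t·E[r] = 0.056983, running G = 2.325575

G = 2.3256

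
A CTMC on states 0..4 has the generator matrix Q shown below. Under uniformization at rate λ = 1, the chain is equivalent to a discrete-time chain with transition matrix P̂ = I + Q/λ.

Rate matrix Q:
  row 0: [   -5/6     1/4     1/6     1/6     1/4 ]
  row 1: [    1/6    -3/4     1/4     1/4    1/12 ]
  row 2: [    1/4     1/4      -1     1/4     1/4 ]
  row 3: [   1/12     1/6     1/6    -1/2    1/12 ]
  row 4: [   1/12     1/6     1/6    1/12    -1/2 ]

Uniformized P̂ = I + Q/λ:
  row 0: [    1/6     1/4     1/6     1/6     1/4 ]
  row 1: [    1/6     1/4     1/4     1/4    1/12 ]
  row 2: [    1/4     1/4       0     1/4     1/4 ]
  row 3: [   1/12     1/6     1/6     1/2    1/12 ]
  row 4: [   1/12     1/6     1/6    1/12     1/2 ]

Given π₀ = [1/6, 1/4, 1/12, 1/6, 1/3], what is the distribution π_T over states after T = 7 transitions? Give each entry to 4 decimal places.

π = [0.1386, 0.2088, 0.1578, 0.2672, 0.2277]

t=0: π = [0.1667, 0.2500, 0.0833, 0.1667, 0.3333]
t=1: π = [0.1319, 0.2083, 0.1736, 0.2222, 0.2639]
t=2: π = [0.1406, 0.2095, 0.1551, 0.2506, 0.2442]
t=3: π = [0.1384, 0.2088, 0.1583, 0.2602, 0.2344]
t=4: π = [0.1386, 0.2088, 0.1577, 0.2645, 0.2304]
t=5: π = [0.1386, 0.2088, 0.1578, 0.2662, 0.2287]
t=6: π = [0.1386, 0.2088, 0.1578, 0.2669, 0.2280]
t=7: π = [0.1386, 0.2088, 0.1578, 0.2672, 0.2277]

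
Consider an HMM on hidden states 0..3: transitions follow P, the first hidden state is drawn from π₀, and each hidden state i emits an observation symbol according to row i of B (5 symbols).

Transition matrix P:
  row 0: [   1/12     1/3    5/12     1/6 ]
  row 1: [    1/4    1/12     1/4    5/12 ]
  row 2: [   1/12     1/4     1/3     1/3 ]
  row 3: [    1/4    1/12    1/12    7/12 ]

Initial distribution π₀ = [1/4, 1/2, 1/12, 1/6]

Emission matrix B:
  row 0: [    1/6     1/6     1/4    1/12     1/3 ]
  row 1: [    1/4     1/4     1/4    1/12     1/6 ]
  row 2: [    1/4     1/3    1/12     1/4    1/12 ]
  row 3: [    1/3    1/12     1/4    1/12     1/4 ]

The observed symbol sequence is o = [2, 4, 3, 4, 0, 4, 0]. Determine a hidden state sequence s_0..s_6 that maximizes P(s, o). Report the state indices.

t=0: δ = [6.250e-02, 1.250e-01, 6.944e-03, 4.167e-02]  (obs o_0=2)
t=1: δ = [1.042e-02, 3.472e-03, 2.604e-03, 1.302e-02]  ψ = [1, 0, 1, 1]  (obs o_1=4)
t=2: δ = [2.713e-04, 2.894e-04, 1.085e-03, 6.330e-04]  ψ = [3, 0, 0, 3]  (obs o_2=3)
t=3: δ = [5.275e-05, 4.521e-05, 3.014e-05, 9.231e-05]  ψ = [3, 2, 2, 3]  (obs o_3=4)
t=4: δ = [3.846e-06, 4.396e-06, 5.494e-06, 1.795e-05]  ψ = [3, 0, 0, 3]  (obs o_4=0)
t=5: δ = [1.496e-06, 2.493e-07, 1.526e-07, 2.617e-06]  ψ = [3, 3, 2, 3]  (obs o_5=4)
t=6: δ = [1.091e-07, 1.246e-07, 1.558e-07, 5.090e-07]  ψ = [3, 0, 0, 3]  (obs o_6=0)
backtrack: best end state = 3; path = [1, 3, 3, 3, 3, 3, 3]

path = [1, 3, 3, 3, 3, 3, 3]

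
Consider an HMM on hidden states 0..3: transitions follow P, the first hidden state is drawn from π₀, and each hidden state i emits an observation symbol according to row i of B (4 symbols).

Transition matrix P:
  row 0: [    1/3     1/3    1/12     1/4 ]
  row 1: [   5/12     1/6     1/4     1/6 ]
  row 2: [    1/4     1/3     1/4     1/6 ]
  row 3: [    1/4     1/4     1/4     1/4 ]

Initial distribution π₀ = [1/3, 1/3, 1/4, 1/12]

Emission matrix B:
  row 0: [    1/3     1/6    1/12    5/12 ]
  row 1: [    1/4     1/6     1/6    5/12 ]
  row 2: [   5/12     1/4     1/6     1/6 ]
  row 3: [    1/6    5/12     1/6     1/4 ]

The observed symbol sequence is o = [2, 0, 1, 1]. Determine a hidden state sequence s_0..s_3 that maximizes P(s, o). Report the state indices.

path = [1, 0, 3, 3]

t=0: δ = [2.778e-02, 5.556e-02, 4.167e-02, 1.389e-02]  (obs o_0=2)
t=1: δ = [7.716e-03, 3.472e-03, 5.787e-03, 1.543e-03]  ψ = [1, 2, 1, 1]  (obs o_1=0)
t=2: δ = [4.287e-04, 4.287e-04, 3.617e-04, 8.038e-04]  ψ = [0, 0, 2, 0]  (obs o_2=1)
t=3: δ = [3.349e-05, 3.349e-05, 5.023e-05, 8.372e-05]  ψ = [3, 3, 3, 3]  (obs o_3=1)
backtrack: best end state = 3; path = [1, 0, 3, 3]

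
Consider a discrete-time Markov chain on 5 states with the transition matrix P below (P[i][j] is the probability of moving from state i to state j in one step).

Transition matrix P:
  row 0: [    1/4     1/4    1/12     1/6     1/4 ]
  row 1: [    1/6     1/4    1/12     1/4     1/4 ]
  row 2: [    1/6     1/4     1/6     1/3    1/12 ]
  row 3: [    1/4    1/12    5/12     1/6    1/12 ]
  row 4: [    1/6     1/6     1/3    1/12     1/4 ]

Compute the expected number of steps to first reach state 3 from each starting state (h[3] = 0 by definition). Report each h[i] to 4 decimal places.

h = [5.1926, 4.7599, 4.2080, 0.0000, 5.4152]

First-step conditioning: h[3] = 0; for i ≠ 3, h[i] = 1 + Σ_k P[i][k]·h[k].
  h[0] = 1 + 1/4·h[0] + 1/4·h[1] + 1/12·h[2] + 1/4·h[4]
  h[1] = 1 + 1/6·h[0] + 1/4·h[1] + 1/12·h[2] + 1/4·h[4]
  h[2] = 1 + 1/6·h[0] + 1/4·h[1] + 1/6·h[2] + 1/12·h[4]
  h[4] = 1 + 1/6·h[0] + 1/6·h[1] + 1/3·h[2] + 1/4·h[4]
Solving the 4×4 linear system over states ≠ 3 gives exactly h = [19872/3827, 18216/3827, 16104/3827, 0, 20724/3827] (h[3] = 0 is the target).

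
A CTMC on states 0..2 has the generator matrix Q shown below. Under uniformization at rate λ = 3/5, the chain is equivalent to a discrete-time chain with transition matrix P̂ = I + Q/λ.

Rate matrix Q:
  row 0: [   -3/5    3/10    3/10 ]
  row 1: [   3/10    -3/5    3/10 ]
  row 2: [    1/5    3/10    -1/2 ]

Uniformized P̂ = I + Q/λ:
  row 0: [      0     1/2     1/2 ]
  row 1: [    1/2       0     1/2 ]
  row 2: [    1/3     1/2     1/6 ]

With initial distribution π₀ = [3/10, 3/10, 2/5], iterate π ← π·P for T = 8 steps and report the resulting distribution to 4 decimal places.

t=0: π = [0.3000, 0.3000, 0.4000]
t=1: π = [0.2833, 0.3500, 0.3667]
t=2: π = [0.2972, 0.3250, 0.3778]
t=3: π = [0.2884, 0.3375, 0.3741]
t=4: π = [0.2934, 0.3313, 0.3753]
t=5: π = [0.2907, 0.3344, 0.3749]
t=6: π = [0.2922, 0.3328, 0.3750]
t=7: π = [0.2914, 0.3336, 0.3750]
t=8: π = [0.2918, 0.3332, 0.3750]

π = [0.2918, 0.3332, 0.3750]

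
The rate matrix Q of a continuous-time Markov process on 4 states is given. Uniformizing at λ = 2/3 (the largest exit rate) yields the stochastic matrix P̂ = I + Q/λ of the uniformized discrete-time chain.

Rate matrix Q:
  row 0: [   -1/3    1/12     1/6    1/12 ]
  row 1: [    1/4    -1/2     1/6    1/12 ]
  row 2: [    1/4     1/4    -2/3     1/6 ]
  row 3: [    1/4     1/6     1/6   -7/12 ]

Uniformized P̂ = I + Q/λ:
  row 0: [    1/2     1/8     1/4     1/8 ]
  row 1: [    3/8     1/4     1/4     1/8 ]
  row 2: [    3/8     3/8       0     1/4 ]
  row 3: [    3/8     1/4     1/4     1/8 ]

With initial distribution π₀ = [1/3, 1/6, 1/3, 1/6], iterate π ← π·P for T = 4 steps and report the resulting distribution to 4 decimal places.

t=0: π = [0.3333, 0.1667, 0.3333, 0.1667]
t=1: π = [0.4167, 0.2500, 0.1667, 0.1667]
t=2: π = [0.4271, 0.2188, 0.2083, 0.1458]
t=3: π = [0.4284, 0.2227, 0.1979, 0.1510]
t=4: π = [0.4285, 0.2212, 0.2005, 0.1497]

π = [0.4285, 0.2212, 0.2005, 0.1497]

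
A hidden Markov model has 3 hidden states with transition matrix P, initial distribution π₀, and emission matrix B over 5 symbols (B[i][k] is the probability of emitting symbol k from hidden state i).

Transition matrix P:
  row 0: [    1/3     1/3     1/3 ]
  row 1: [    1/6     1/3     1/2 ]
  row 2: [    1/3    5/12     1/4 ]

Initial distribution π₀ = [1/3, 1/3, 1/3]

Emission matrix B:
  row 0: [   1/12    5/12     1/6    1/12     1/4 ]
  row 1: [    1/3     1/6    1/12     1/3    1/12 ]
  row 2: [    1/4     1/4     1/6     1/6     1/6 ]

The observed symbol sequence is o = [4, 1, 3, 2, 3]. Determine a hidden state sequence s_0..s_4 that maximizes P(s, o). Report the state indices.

t=0: δ = [8.333e-02, 2.778e-02, 5.556e-02]  (obs o_0=4)
t=1: δ = [1.157e-02, 4.630e-03, 6.944e-03]  ψ = [0, 0, 0]  (obs o_1=1)
t=2: δ = [3.215e-04, 1.286e-03, 6.430e-04]  ψ = [0, 0, 0]  (obs o_2=3)
t=3: δ = [3.572e-05, 3.572e-05, 1.072e-04]  ψ = [1, 1, 1]  (obs o_3=2)
t=4: δ = [2.977e-06, 1.488e-05, 4.465e-06]  ψ = [2, 2, 2]  (obs o_4=3)
backtrack: best end state = 1; path = [0, 0, 1, 2, 1]

path = [0, 0, 1, 2, 1]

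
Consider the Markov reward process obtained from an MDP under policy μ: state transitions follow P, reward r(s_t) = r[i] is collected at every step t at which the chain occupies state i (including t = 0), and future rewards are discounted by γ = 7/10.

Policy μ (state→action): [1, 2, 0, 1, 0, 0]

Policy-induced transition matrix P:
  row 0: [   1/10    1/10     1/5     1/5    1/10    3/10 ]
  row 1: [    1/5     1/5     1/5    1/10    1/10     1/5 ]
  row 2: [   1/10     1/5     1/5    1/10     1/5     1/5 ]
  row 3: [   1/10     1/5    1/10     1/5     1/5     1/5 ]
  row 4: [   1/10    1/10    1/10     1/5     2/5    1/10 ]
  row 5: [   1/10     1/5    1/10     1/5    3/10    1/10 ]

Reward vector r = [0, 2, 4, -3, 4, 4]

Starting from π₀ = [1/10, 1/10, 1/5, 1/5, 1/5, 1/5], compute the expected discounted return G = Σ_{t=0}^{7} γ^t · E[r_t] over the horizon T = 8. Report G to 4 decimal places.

t=0: π = [0.1000, 0.1000, 0.2000, 0.2000, 0.2000, 0.2000], E[r] = 2.0000, γ^t·E[r] = 2.000000, running G = 2.000000
t=1: π = [0.1100, 0.1700, 0.1400, 0.1700, 0.2400, 0.1700], E[r] = 2.0300, γ^t·E[r] = 1.421000, running G = 3.421000
t=2: π = [0.1170, 0.1650, 0.1420, 0.1690, 0.2370, 0.1700], E[r] = 2.0190, γ^t·E[r] = 0.989310, running G = 4.410310
t=3: π = [0.1165, 0.1646, 0.1424, 0.1693, 0.2362, 0.1710], E[r] = 2.0197, γ^t·E[r] = 0.692757, running G = 5.103067
t=4: π = [0.1165, 0.1647, 0.1424, 0.1693, 0.2362, 0.1709], E[r] = 2.0196, γ^t·E[r] = 0.484906, running G = 5.587973
t=5: π = [0.1165, 0.1647, 0.1424, 0.1693, 0.2362, 0.1709], E[r] = 2.0196, γ^t·E[r] = 0.339435, running G = 5.927408
t=6: π = [0.1165, 0.1647, 0.1424, 0.1693, 0.2362, 0.1709], E[r] = 2.0196, γ^t·E[r] = 0.237605, running G = 6.165012
t=7: π = [0.1165, 0.1647, 0.1424, 0.1693, 0.2362, 0.1709], E[r] = 2.0196, γ^t·E[r] = 0.166323, running G = 6.331335

G = 6.3313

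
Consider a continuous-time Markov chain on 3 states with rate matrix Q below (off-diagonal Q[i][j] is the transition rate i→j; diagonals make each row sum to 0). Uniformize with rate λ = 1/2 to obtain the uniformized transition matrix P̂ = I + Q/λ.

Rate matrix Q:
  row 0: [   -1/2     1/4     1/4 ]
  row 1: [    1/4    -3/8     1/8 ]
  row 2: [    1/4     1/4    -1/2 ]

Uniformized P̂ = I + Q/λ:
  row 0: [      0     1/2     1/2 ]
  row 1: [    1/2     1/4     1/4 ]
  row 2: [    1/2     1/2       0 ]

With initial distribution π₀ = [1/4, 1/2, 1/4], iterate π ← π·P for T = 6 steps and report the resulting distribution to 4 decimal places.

t=0: π = [0.2500, 0.5000, 0.2500]
t=1: π = [0.3750, 0.3750, 0.2500]
t=2: π = [0.3125, 0.4063, 0.2813]
t=3: π = [0.3438, 0.3984, 0.2578]
t=4: π = [0.3281, 0.4004, 0.2715]
t=5: π = [0.3359, 0.3999, 0.2642]
t=6: π = [0.3320, 0.4000, 0.2679]

π = [0.3320, 0.4000, 0.2679]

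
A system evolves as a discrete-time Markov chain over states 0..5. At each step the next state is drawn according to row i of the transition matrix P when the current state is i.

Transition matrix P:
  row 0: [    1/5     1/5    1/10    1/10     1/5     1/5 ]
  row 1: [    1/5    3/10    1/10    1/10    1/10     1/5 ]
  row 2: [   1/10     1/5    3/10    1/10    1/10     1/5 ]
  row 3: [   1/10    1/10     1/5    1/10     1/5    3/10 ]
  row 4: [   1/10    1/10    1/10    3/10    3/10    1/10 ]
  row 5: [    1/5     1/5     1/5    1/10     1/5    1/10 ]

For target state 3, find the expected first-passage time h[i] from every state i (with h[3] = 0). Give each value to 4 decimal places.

First-step conditioning: h[3] = 0; for i ≠ 3, h[i] = 1 + Σ_k P[i][k]·h[k].
  h[0] = 1 + 1/5·h[0] + 1/5·h[1] + 1/10·h[2] + 1/5·h[4] + 1/5·h[5]
  h[1] = 1 + 1/5·h[0] + 3/10·h[1] + 1/10·h[2] + 1/10·h[4] + 1/5·h[5]
  h[2] = 1 + 1/10·h[0] + 1/5·h[1] + 3/10·h[2] + 1/10·h[4] + 1/5·h[5]
  h[4] = 1 + 1/10·h[0] + 1/10·h[1] + 1/10·h[2] + 3/10·h[4] + 1/10·h[5]
  h[5] = 1 + 1/5·h[0] + 1/5·h[1] + 1/5·h[2] + 1/5·h[4] + 1/10·h[5]
Solving the 5×5 linear system over states ≠ 3 gives exactly h = [70310/9613, 72070/9613, 72290/9613, 0, 54470/9613, 70490/9613] (h[3] = 0 is the target).

h = [7.3141, 7.4971, 7.5200, 0.0000, 5.6663, 7.3328]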